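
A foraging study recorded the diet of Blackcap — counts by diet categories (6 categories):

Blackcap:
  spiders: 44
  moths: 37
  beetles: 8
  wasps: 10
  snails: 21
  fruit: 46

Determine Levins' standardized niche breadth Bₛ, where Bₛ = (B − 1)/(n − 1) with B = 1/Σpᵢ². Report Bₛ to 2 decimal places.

Proportions for Blackcap (n=166): 44/166=0.2651, 37/166=0.2229, 8/166=0.0482, 10/166=0.0602, 21/166=0.1265, 46/166=0.2771
Σpᵢ² = 0.2651² + 0.2229² + 0.0482² + 0.0602² + 0.1265² + 0.2771² = 0.070278 + 0.049684 + 0.002323 + 0.003624 + 0.016002 + 0.076784 = 0.218695
B = 1 / 0.218695 = 4.5726
Bₛ = (B − 1)/(n − 1) = (4.5726 − 1)/(6 − 1) = 3.5726/5 = 0.7145

0.71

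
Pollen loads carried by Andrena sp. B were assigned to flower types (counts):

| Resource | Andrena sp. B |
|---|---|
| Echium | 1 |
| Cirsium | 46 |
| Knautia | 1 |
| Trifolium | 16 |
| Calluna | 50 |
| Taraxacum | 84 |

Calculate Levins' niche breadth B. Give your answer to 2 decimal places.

Proportions for Andrena sp. B (n=198): 1/198=0.0051, 46/198=0.2323, 1/198=0.0051, 16/198=0.0808, 50/198=0.2525, 84/198=0.4242
Σpᵢ² = 0.0051² + 0.2323² + 0.0051² + 0.0808² + 0.2525² + 0.4242² = 0.000026 + 0.053963 + 0.000026 + 0.006529 + 0.063756 + 0.179946 = 0.304246
B = 1 / 0.304246 = 3.2868

3.29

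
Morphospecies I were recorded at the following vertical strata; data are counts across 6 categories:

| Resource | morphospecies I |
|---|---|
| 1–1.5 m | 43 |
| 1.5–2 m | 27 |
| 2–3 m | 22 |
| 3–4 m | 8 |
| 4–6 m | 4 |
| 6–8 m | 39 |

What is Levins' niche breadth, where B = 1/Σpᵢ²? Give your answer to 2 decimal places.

Proportions for morphospecies I (n=143): 43/143=0.3007, 27/143=0.1888, 22/143=0.1538, 8/143=0.0559, 4/143=0.0280, 39/143=0.2727
Σpᵢ² = 0.3007² + 0.1888² + 0.1538² + 0.0559² + 0.0280² + 0.2727² = 0.090420 + 0.035645 + 0.023654 + 0.003125 + 0.000784 + 0.074365 = 0.227993
B = 1 / 0.227993 = 4.3861

4.39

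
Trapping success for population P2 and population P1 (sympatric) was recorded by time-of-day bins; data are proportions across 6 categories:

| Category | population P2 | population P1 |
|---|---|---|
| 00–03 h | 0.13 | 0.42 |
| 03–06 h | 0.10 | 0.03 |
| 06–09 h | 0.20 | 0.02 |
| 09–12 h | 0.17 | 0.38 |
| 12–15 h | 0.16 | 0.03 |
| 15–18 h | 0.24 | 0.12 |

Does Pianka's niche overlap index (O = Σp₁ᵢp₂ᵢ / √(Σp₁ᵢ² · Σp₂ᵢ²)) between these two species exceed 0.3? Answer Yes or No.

Yes

Σ p₁ᵢp₂ᵢ = 0.0546 + 0.0030 + 0.0040 + 0.0646 + 0.0048 + 0.0288 = 0.1598
Σp_1ᵢ² = 0.13² + 0.10² + 0.20² + 0.17² + 0.16² + 0.24² = 0.0169 + 0.0100 + 0.0400 + 0.0289 + 0.0256 + 0.0576 = 0.1790
Σp_2ᵢ² = 0.42² + 0.03² + 0.02² + 0.38² + 0.03² + 0.12² = 0.1764 + 0.0009 + 0.0004 + 0.1444 + 0.0009 + 0.0144 = 0.3374
O = 0.1598 / √(0.1790 × 0.3374) = 0.1598 / 0.24575 = 0.6503
O = 0.6503 > 0.3 → Yes.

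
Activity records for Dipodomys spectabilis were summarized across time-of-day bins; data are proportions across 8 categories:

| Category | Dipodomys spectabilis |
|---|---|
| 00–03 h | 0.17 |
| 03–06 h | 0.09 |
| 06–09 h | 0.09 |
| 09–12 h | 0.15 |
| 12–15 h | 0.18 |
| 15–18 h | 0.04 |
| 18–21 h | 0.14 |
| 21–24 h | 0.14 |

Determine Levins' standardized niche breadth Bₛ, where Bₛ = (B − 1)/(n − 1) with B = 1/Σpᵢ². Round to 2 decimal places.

0.87

Σpᵢ² = 0.17² + 0.09² + 0.09² + 0.15² + 0.18² + 0.04² + 0.14² + 0.14² = 0.0289 + 0.0081 + 0.0081 + 0.0225 + 0.0324 + 0.0016 + 0.0196 + 0.0196 = 0.1408
B = 1 / 0.1408 = 7.1023
Bₛ = (B − 1)/(n − 1) = (7.1023 − 1)/(8 − 1) = 6.1023/7 = 0.8718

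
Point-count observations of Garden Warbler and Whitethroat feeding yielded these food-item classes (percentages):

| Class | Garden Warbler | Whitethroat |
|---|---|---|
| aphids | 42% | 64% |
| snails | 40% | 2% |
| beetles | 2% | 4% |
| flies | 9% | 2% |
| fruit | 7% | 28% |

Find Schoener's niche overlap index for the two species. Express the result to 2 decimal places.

0.55

Convert percentages to proportions (divide by 100).
Σ|p₁ᵢ − p₂ᵢ| = 0.22 + 0.38 + 0.02 + 0.07 + 0.21 = 0.90
D = 1 − ½ × 0.90 = 1 − 0.450 = 0.5500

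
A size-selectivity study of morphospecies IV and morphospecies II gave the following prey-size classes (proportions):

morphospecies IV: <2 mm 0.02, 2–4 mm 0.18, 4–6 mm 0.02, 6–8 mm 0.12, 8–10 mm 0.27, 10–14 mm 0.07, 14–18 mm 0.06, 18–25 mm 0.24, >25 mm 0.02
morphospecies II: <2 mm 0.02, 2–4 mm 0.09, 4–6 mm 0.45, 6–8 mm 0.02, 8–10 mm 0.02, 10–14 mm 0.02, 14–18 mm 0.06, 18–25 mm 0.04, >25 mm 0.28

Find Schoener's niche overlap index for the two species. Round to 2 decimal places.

0.31

Σ|p₁ᵢ − p₂ᵢ| = 0.00 + 0.09 + 0.43 + 0.10 + 0.25 + 0.05 + 0.00 + 0.20 + 0.26 = 1.38
D = 1 − ½ × 1.38 = 1 − 0.690 = 0.3100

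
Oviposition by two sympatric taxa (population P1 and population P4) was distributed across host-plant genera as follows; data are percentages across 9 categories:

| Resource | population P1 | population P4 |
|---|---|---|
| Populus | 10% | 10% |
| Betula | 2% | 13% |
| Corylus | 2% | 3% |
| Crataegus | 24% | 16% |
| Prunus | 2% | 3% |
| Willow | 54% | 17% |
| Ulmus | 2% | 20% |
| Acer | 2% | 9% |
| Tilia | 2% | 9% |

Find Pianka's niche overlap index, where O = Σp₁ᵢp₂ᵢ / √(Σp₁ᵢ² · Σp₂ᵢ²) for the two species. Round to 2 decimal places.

0.68

Convert percentages to proportions (divide by 100).
Σ p₁ᵢp₂ᵢ = 0.0100 + 0.0026 + 0.0006 + 0.0384 + 0.0006 + 0.0918 + 0.0040 + 0.0018 + 0.0018 = 0.1516
Σp_1ᵢ² = 0.10² + 0.02² + 0.02² + 0.24² + 0.02² + 0.54² + 0.02² + 0.02² + 0.02² = 0.0100 + 0.0004 + 0.0004 + 0.0576 + 0.0004 + 0.2916 + 0.0004 + 0.0004 + 0.0004 = 0.3616
Σp_2ᵢ² = 0.10² + 0.13² + 0.03² + 0.16² + 0.03² + 0.17² + 0.20² + 0.09² + 0.09² = 0.0100 + 0.0169 + 0.0009 + 0.0256 + 0.0009 + 0.0289 + 0.0400 + 0.0081 + 0.0081 = 0.1394
O = 0.1516 / √(0.3616 × 0.1394) = 0.1516 / 0.22452 = 0.6752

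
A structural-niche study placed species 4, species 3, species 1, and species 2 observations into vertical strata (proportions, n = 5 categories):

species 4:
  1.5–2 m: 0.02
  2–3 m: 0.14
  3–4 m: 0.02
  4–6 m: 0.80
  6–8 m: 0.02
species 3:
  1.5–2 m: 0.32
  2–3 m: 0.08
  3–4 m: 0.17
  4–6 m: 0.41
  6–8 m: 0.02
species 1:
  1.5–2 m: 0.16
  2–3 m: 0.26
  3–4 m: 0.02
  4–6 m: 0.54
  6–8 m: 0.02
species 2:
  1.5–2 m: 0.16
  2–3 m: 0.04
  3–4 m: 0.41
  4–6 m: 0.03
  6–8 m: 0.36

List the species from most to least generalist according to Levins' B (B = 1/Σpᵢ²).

Σp_4ᵢ² = 0.02² + 0.14² + 0.02² + 0.80² + 0.02² = 0.0004 + 0.0196 + 0.0004 + 0.6400 + 0.0004 = 0.6608
B_4 = 1 / 0.6608 = 1.5133
Σp_3ᵢ² = 0.32² + 0.08² + 0.17² + 0.41² + 0.02² = 0.1024 + 0.0064 + 0.0289 + 0.1681 + 0.0004 = 0.3062
B_3 = 1 / 0.3062 = 3.2658
Σp_1ᵢ² = 0.16² + 0.26² + 0.02² + 0.54² + 0.02² = 0.0256 + 0.0676 + 0.0004 + 0.2916 + 0.0004 = 0.3856
B_1 = 1 / 0.3856 = 2.5934
Σp_2ᵢ² = 0.16² + 0.04² + 0.41² + 0.03² + 0.36² = 0.0256 + 0.0016 + 0.1681 + 0.0009 + 0.1296 = 0.3258
B_2 = 1 / 0.3258 = 3.0694
Ranking by B (broadest → narrowest): species 3 (3.27) > species 2 (3.07) > species 1 (2.59) > species 4 (1.51)

species 3 > species 2 > species 1 > species 4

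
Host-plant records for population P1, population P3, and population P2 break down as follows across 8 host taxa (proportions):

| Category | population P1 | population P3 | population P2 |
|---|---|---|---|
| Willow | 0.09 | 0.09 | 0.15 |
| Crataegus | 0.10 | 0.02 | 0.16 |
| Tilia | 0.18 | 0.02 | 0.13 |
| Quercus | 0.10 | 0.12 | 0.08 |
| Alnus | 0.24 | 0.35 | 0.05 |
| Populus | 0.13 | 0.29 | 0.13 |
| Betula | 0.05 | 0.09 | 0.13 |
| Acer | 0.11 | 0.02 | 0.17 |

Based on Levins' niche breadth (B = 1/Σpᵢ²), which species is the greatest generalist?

Σp_P1ᵢ² = 0.09² + 0.10² + 0.18² + 0.10² + 0.24² + 0.13² + 0.05² + 0.11² = 0.0081 + 0.0100 + 0.0324 + 0.0100 + 0.0576 + 0.0169 + 0.0025 + 0.0121 = 0.1496
B_P1 = 1 / 0.1496 = 6.6845
Σp_P3ᵢ² = 0.09² + 0.02² + 0.02² + 0.12² + 0.35² + 0.29² + 0.09² + 0.02² = 0.0081 + 0.0004 + 0.0004 + 0.0144 + 0.1225 + 0.0841 + 0.0081 + 0.0004 = 0.2384
B_P3 = 1 / 0.2384 = 4.1946
Σp_P2ᵢ² = 0.15² + 0.16² + 0.13² + 0.08² + 0.05² + 0.13² + 0.13² + 0.17² = 0.0225 + 0.0256 + 0.0169 + 0.0064 + 0.0025 + 0.0169 + 0.0169 + 0.0289 = 0.1366
B_P2 = 1 / 0.1366 = 7.3206
Highest B → broadest niche (most generalist): population P2 (B = 7.32).

population P2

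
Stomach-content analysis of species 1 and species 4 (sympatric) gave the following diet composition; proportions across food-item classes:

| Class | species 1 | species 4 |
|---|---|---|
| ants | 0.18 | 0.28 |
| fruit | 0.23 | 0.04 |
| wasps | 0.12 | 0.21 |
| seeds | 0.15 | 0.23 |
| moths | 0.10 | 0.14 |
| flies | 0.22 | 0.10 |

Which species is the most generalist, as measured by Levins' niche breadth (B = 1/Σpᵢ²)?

species 1

Σp_1ᵢ² = 0.18² + 0.23² + 0.12² + 0.15² + 0.10² + 0.22² = 0.0324 + 0.0529 + 0.0144 + 0.0225 + 0.0100 + 0.0484 = 0.1806
B_1 = 1 / 0.1806 = 5.5371
Σp_4ᵢ² = 0.28² + 0.04² + 0.21² + 0.23² + 0.14² + 0.10² = 0.0784 + 0.0016 + 0.0441 + 0.0529 + 0.0196 + 0.0100 = 0.2066
B_4 = 1 / 0.2066 = 4.8403
Highest B → broadest niche (most generalist): species 1 (B = 5.54).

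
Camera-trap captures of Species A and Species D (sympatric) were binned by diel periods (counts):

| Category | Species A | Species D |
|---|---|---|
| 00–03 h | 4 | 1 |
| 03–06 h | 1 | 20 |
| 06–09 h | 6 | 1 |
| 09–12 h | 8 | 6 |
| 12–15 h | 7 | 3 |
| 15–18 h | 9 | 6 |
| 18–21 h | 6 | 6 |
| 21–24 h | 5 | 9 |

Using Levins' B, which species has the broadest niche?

Species A

Proportions for Species A (n=46): 4/46=0.0870, 1/46=0.0217, 6/46=0.1304, 8/46=0.1739, 7/46=0.1522, 9/46=0.1957, 6/46=0.1304, 5/46=0.1087
Proportions for Species D (n=52): 1/52=0.0192, 20/52=0.3846, 1/52=0.0192, 6/52=0.1154, 3/52=0.0577, 6/52=0.1154, 6/52=0.1154, 9/52=0.1731
Σp_Aᵢ² = 0.0870² + 0.0217² + 0.1304² + 0.1739² + 0.1522² + 0.1957² + 0.1304² + 0.1087² = 0.007569 + 0.000471 + 0.017004 + 0.030241 + 0.023165 + 0.038298 + 0.017004 + 0.011816 = 0.145568
B_A = 1 / 0.145568 = 6.8696
Σp_Dᵢ² = 0.0192² + 0.3846² + 0.0192² + 0.1154² + 0.0577² + 0.1154² + 0.1154² + 0.1731² = 0.000369 + 0.147917 + 0.000369 + 0.013317 + 0.003329 + 0.013317 + 0.013317 + 0.029964 = 0.221899
B_D = 1 / 0.221899 = 4.5066
Highest B → broadest niche (most generalist): Species A (B = 6.87).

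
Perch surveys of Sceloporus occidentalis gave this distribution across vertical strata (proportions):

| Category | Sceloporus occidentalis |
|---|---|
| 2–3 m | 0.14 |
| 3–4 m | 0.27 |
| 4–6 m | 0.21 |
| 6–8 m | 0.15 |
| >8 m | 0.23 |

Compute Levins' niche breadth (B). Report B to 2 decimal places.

Σpᵢ² = 0.14² + 0.27² + 0.21² + 0.15² + 0.23² = 0.0196 + 0.0729 + 0.0441 + 0.0225 + 0.0529 = 0.2120
B = 1 / 0.2120 = 4.7170

4.72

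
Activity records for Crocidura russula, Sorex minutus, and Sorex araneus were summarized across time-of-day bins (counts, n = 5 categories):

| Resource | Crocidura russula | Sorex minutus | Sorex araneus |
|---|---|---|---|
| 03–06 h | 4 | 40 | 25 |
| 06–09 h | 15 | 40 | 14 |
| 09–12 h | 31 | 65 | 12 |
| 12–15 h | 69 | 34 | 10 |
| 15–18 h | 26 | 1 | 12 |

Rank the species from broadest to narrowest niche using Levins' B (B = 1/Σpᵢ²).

Proportions for Crocidura russula (n=145): 4/145=0.0276, 15/145=0.1034, 31/145=0.2138, 69/145=0.4759, 26/145=0.1793
Proportions for Sorex minutus (n=180): 40/180=0.2222, 40/180=0.2222, 65/180=0.3611, 34/180=0.1889, 1/180=0.0056
Proportions for Sorex araneus (n=73): 25/73=0.3425, 14/73=0.1918, 12/73=0.1644, 10/73=0.1370, 12/73=0.1644
Σp_russᵢ² = 0.0276² + 0.1034² + 0.2138² + 0.4759² + 0.1793² = 0.000762 + 0.010692 + 0.045710 + 0.226481 + 0.032148 = 0.315793
B_russ = 1 / 0.315793 = 3.1666
Σp_minuᵢ² = 0.2222² + 0.2222² + 0.3611² + 0.1889² + 0.0056² = 0.049373 + 0.049373 + 0.130393 + 0.035683 + 0.000031 = 0.264853
B_minu = 1 / 0.264853 = 3.7757
Σp_aranᵢ² = 0.3425² + 0.1918² + 0.1644² + 0.1370² + 0.1644² = 0.117306 + 0.036787 + 0.027027 + 0.018769 + 0.027027 = 0.226916
B_aran = 1 / 0.226916 = 4.4069
Ranking by B (broadest → narrowest): Sorex araneus (4.41) > Sorex minutus (3.78) > Crocidura russula (3.17)

Sorex araneus > Sorex minutus > Crocidura russula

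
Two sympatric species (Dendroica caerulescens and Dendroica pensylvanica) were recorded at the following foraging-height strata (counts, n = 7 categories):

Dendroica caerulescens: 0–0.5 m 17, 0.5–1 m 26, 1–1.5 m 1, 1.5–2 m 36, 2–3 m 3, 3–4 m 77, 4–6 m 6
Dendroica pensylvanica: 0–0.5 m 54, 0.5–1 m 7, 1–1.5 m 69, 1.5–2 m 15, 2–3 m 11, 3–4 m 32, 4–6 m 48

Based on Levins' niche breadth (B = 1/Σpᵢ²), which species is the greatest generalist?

Proportions for Dendroica caerulescens (n=166): 17/166=0.1024, 26/166=0.1566, 1/166=0.0060, 36/166=0.2169, 3/166=0.0181, 77/166=0.4639, 6/166=0.0361
Proportions for Dendroica pensylvanica (n=236): 54/236=0.2288, 7/236=0.0297, 69/236=0.2924, 15/236=0.0636, 11/236=0.0466, 32/236=0.1356, 48/236=0.2034
Σp_caerᵢ² = 0.1024² + 0.1566² + 0.0060² + 0.2169² + 0.0181² + 0.4639² + 0.0361² = 0.010486 + 0.024524 + 0.000036 + 0.047046 + 0.000328 + 0.215203 + 0.001303 = 0.298926
B_caer = 1 / 0.298926 = 3.3453
Σp_pensᵢ² = 0.2288² + 0.0297² + 0.2924² + 0.0636² + 0.0466² + 0.1356² + 0.2034² = 0.052349 + 0.000882 + 0.085498 + 0.004045 + 0.002172 + 0.018387 + 0.041372 = 0.204705
B_pens = 1 / 0.204705 = 4.8851
Highest B → broadest niche (most generalist): Dendroica pensylvanica (B = 4.89).

Dendroica pensylvanica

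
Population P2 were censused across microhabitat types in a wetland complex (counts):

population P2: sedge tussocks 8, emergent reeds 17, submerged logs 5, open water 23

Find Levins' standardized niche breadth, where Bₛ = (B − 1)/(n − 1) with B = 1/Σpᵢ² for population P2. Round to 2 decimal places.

Proportions for population P2 (n=53): 8/53=0.1509, 17/53=0.3208, 5/53=0.0943, 23/53=0.4340
Σpᵢ² = 0.1509² + 0.3208² + 0.0943² + 0.4340² = 0.022771 + 0.102913 + 0.008892 + 0.188356 = 0.322932
B = 1 / 0.322932 = 3.0966
Bₛ = (B − 1)/(n − 1) = (3.0966 − 1)/(4 − 1) = 2.0966/3 = 0.6989

0.70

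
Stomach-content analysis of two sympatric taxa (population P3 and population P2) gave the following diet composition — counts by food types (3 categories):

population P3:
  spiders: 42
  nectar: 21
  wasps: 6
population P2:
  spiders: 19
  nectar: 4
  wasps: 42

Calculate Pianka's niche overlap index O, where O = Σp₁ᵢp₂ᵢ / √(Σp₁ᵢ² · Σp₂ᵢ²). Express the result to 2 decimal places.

Proportions for population P3 (n=69): 42/69=0.6087, 21/69=0.3043, 6/69=0.0870
Proportions for population P2 (n=65): 19/65=0.2923, 4/65=0.0615, 42/65=0.6462
Σ p₁ᵢp₂ᵢ = 0.177923 + 0.018714 + 0.056219 = 0.252856
Σp_1ᵢ² = 0.6087² + 0.3043² + 0.0870² = 0.370516 + 0.092598 + 0.007569 = 0.470683
Σp_2ᵢ² = 0.2923² + 0.0615² + 0.6462² = 0.085439 + 0.003782 + 0.417574 = 0.506795
O = 0.252856 / √(0.470683 × 0.506795) = 0.252856 / 0.4884054 = 0.5177

0.52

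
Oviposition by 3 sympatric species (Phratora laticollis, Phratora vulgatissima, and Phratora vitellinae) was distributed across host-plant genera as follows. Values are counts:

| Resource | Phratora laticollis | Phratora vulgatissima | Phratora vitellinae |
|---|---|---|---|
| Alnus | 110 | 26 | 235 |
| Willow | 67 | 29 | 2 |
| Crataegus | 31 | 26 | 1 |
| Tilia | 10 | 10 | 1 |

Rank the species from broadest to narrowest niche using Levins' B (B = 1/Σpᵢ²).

Phratora vulgatissima > Phratora laticollis > Phratora vitellinae

Proportions for Phratora laticollis (n=218): 110/218=0.5046, 67/218=0.3073, 31/218=0.1422, 10/218=0.0459
Proportions for Phratora vulgatissima (n=91): 26/91=0.2857, 29/91=0.3187, 26/91=0.2857, 10/91=0.1099
Proportions for Phratora vitellinae (n=239): 235/239=0.9833, 2/239=0.0084, 1/239=0.0042, 1/239=0.0042
Σp_latiᵢ² = 0.5046² + 0.3073² + 0.1422² + 0.0459² = 0.254621 + 0.094433 + 0.020221 + 0.002107 = 0.371382
B_lati = 1 / 0.371382 = 2.6926
Σp_vulgᵢ² = 0.2857² + 0.3187² + 0.2857² + 0.1099² = 0.081624 + 0.101570 + 0.081624 + 0.012078 = 0.276896
B_vulg = 1 / 0.276896 = 3.6115
Σp_viteᵢ² = 0.9833² + 0.0084² + 0.0042² + 0.0042² = 0.966879 + 0.000071 + 0.000018 + 0.000018 = 0.966986
B_vite = 1 / 0.966986 = 1.0341
Ranking by B (broadest → narrowest): Phratora vulgatissima (3.61) > Phratora laticollis (2.69) > Phratora vitellinae (1.03)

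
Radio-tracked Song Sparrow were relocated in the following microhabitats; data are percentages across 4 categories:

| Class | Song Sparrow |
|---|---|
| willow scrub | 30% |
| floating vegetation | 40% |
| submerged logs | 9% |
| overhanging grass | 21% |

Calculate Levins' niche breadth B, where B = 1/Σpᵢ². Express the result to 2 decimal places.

3.31

Convert percentages to proportions (divide by 100).
Σpᵢ² = 0.30² + 0.40² + 0.09² + 0.21² = 0.0900 + 0.1600 + 0.0081 + 0.0441 = 0.3022
B = 1 / 0.3022 = 3.3091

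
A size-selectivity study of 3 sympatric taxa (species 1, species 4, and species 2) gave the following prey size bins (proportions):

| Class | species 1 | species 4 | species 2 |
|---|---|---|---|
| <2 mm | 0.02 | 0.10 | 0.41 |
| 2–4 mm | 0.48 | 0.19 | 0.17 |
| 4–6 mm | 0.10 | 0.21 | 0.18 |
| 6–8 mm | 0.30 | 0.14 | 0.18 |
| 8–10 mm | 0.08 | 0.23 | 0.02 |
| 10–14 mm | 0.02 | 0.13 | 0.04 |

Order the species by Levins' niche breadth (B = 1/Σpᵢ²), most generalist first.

species 4 > species 2 > species 1

Σp_1ᵢ² = 0.02² + 0.48² + 0.10² + 0.30² + 0.08² + 0.02² = 0.0004 + 0.2304 + 0.0100 + 0.0900 + 0.0064 + 0.0004 = 0.3376
B_1 = 1 / 0.3376 = 2.9621
Σp_4ᵢ² = 0.10² + 0.19² + 0.21² + 0.14² + 0.23² + 0.13² = 0.0100 + 0.0361 + 0.0441 + 0.0196 + 0.0529 + 0.0169 = 0.1796
B_4 = 1 / 0.1796 = 5.5679
Σp_2ᵢ² = 0.41² + 0.17² + 0.18² + 0.18² + 0.02² + 0.04² = 0.1681 + 0.0289 + 0.0324 + 0.0324 + 0.0004 + 0.0016 = 0.2638
B_2 = 1 / 0.2638 = 3.7908
Ranking by B (broadest → narrowest): species 4 (5.57) > species 2 (3.79) > species 1 (2.96)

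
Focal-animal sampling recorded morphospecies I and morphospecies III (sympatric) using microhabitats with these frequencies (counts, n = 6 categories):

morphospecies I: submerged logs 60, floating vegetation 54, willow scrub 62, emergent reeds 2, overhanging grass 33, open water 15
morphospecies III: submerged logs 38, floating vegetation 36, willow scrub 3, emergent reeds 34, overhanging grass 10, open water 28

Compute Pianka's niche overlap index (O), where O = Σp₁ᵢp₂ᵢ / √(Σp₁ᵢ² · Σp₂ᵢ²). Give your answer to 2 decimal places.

0.70

Proportions for morphospecies I (n=226): 60/226=0.2655, 54/226=0.2389, 62/226=0.2743, 2/226=0.0088, 33/226=0.1460, 15/226=0.0664
Proportions for morphospecies III (n=149): 38/149=0.2550, 36/149=0.2416, 3/149=0.0201, 34/149=0.2282, 10/149=0.0671, 28/149=0.1879
Σ p₁ᵢp₂ᵢ = 0.067703 + 0.057718 + 0.005513 + 0.002008 + 0.009797 + 0.012477 = 0.155216
Σp_1ᵢ² = 0.2655² + 0.2389² + 0.2743² + 0.0088² + 0.1460² + 0.0664² = 0.070490 + 0.057073 + 0.075240 + 0.000077 + 0.021316 + 0.004409 = 0.228605
Σp_2ᵢ² = 0.2550² + 0.2416² + 0.0201² + 0.2282² + 0.0671² + 0.1879² = 0.065025 + 0.058371 + 0.000404 + 0.052075 + 0.004502 + 0.035306 = 0.215683
O = 0.155216 / √(0.228605 × 0.215683) = 0.155216 / 0.2220500 = 0.6990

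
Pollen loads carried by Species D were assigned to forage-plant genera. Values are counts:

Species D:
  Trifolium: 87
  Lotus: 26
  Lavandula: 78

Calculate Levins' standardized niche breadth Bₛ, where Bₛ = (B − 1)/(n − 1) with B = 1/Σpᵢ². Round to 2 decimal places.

0.77

Proportions for Species D (n=191): 87/191=0.4555, 26/191=0.1361, 78/191=0.4084
Σpᵢ² = 0.4555² + 0.1361² + 0.4084² = 0.207480 + 0.018523 + 0.166791 = 0.392794
B = 1 / 0.392794 = 2.5459
Bₛ = (B − 1)/(n − 1) = (2.5459 − 1)/(3 − 1) = 1.5459/2 = 0.7730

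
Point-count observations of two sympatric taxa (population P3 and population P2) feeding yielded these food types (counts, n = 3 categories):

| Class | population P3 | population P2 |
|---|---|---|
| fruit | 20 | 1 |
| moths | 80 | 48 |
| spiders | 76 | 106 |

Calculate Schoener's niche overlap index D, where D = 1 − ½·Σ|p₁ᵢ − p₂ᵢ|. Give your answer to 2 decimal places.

0.75

Proportions for population P3 (n=176): 20/176=0.1136, 80/176=0.4545, 76/176=0.4318
Proportions for population P2 (n=155): 1/155=0.0065, 48/155=0.3097, 106/155=0.6839
Σ|p₁ᵢ − p₂ᵢ| = 0.1071 + 0.1448 + 0.2521 = 0.5040
D = 1 − ½ × 0.5040 = 1 − 0.25200 = 0.74800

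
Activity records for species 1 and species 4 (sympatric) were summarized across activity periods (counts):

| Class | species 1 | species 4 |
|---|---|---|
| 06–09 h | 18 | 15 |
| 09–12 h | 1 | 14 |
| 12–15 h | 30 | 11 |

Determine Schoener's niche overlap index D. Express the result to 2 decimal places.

0.66

Proportions for species 1 (n=49): 18/49=0.3673, 1/49=0.0204, 30/49=0.6122
Proportions for species 4 (n=40): 15/40=0.3750, 14/40=0.3500, 11/40=0.2750
Σ|p₁ᵢ − p₂ᵢ| = 0.0077 + 0.3296 + 0.3372 = 0.6745
D = 1 − ½ × 0.6745 = 1 − 0.33725 = 0.66275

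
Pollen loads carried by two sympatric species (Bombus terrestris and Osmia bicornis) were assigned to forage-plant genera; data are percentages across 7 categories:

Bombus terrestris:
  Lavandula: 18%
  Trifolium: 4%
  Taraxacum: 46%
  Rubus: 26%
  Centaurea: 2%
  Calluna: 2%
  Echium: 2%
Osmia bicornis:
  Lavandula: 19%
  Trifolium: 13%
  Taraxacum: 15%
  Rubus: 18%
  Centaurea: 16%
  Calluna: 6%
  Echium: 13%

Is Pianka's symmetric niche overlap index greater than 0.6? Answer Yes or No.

Convert percentages to proportions (divide by 100).
Σ p₁ᵢp₂ᵢ = 0.0342 + 0.0052 + 0.0690 + 0.0468 + 0.0032 + 0.0012 + 0.0026 = 0.1622
Σp_1ᵢ² = 0.18² + 0.04² + 0.46² + 0.26² + 0.02² + 0.02² + 0.02² = 0.0324 + 0.0016 + 0.2116 + 0.0676 + 0.0004 + 0.0004 + 0.0004 = 0.3144
Σp_2ᵢ² = 0.19² + 0.13² + 0.15² + 0.18² + 0.16² + 0.06² + 0.13² = 0.0361 + 0.0169 + 0.0225 + 0.0324 + 0.0256 + 0.0036 + 0.0169 = 0.1540
O = 0.1622 / √(0.3144 × 0.1540) = 0.1622 / 0.22004 = 0.7371
O = 0.7371 > 0.6 → Yes.

Yes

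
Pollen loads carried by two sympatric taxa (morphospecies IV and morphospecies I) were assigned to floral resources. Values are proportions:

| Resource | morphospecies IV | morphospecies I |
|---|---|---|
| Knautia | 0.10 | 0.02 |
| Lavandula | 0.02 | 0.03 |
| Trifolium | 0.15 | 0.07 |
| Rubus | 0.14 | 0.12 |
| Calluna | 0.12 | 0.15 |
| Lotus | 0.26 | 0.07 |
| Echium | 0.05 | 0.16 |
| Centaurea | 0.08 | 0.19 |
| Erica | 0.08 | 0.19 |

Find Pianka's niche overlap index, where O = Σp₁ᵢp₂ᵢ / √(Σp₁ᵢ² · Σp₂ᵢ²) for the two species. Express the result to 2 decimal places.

0.71

Σ p₁ᵢp₂ᵢ = 0.0020 + 0.0006 + 0.0105 + 0.0168 + 0.0180 + 0.0182 + 0.0080 + 0.0152 + 0.0152 = 0.1045
Σp_1ᵢ² = 0.10² + 0.02² + 0.15² + 0.14² + 0.12² + 0.26² + 0.05² + 0.08² + 0.08² = 0.0100 + 0.0004 + 0.0225 + 0.0196 + 0.0144 + 0.0676 + 0.0025 + 0.0064 + 0.0064 = 0.1498
Σp_2ᵢ² = 0.02² + 0.03² + 0.07² + 0.12² + 0.15² + 0.07² + 0.16² + 0.19² + 0.19² = 0.0004 + 0.0009 + 0.0049 + 0.0144 + 0.0225 + 0.0049 + 0.0256 + 0.0361 + 0.0361 = 0.1458
O = 0.1045 / √(0.1498 × 0.1458) = 0.1045 / 0.14779 = 0.7071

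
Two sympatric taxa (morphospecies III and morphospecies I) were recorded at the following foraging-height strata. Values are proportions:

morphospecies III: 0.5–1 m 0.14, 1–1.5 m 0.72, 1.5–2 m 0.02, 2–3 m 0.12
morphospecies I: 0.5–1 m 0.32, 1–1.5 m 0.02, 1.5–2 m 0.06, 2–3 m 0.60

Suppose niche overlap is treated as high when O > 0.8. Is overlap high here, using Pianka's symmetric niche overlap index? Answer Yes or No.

No

Σ p₁ᵢp₂ᵢ = 0.0448 + 0.0144 + 0.0012 + 0.0720 = 0.1324
Σp_1ᵢ² = 0.14² + 0.72² + 0.02² + 0.12² = 0.0196 + 0.5184 + 0.0004 + 0.0144 = 0.5528
Σp_2ᵢ² = 0.32² + 0.02² + 0.06² + 0.60² = 0.1024 + 0.0004 + 0.0036 + 0.3600 = 0.4664
O = 0.1324 / √(0.5528 × 0.4664) = 0.1324 / 0.50777 = 0.2607
O = 0.2607 < 0.8 → No.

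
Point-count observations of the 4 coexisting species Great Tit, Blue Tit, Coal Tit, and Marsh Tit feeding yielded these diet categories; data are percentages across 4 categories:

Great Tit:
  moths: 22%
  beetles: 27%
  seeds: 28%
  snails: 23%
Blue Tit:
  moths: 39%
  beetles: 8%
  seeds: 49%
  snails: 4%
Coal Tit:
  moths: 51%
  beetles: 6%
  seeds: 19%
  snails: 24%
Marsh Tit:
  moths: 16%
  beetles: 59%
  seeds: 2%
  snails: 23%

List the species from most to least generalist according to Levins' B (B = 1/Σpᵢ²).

Great Tit > Coal Tit > Blue Tit > Marsh Tit

Convert percentages to proportions (divide by 100).
Σp_Greaᵢ² = 0.22² + 0.27² + 0.28² + 0.23² = 0.0484 + 0.0729 + 0.0784 + 0.0529 = 0.2526
B_Grea = 1 / 0.2526 = 3.9588
Σp_Blueᵢ² = 0.39² + 0.08² + 0.49² + 0.04² = 0.1521 + 0.0064 + 0.2401 + 0.0016 = 0.4002
B_Blue = 1 / 0.4002 = 2.4988
Σp_Coalᵢ² = 0.51² + 0.06² + 0.19² + 0.24² = 0.2601 + 0.0036 + 0.0361 + 0.0576 = 0.3574
B_Coal = 1 / 0.3574 = 2.7980
Σp_Marsᵢ² = 0.16² + 0.59² + 0.02² + 0.23² = 0.0256 + 0.3481 + 0.0004 + 0.0529 = 0.4270
B_Mars = 1 / 0.4270 = 2.3419
Ranking by B (broadest → narrowest): Great Tit (3.96) > Coal Tit (2.80) > Blue Tit (2.50) > Marsh Tit (2.34)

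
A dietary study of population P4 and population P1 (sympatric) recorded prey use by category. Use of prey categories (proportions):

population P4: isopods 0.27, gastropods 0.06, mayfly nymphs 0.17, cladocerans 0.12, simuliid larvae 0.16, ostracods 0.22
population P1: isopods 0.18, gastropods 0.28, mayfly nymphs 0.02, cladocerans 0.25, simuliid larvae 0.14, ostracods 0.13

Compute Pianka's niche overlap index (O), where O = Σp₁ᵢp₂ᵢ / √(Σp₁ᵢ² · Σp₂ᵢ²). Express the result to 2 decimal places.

Σ p₁ᵢp₂ᵢ = 0.0486 + 0.0168 + 0.0034 + 0.0300 + 0.0224 + 0.0286 = 0.1498
Σp_1ᵢ² = 0.27² + 0.06² + 0.17² + 0.12² + 0.16² + 0.22² = 0.0729 + 0.0036 + 0.0289 + 0.0144 + 0.0256 + 0.0484 = 0.1938
Σp_2ᵢ² = 0.18² + 0.28² + 0.02² + 0.25² + 0.14² + 0.13² = 0.0324 + 0.0784 + 0.0004 + 0.0625 + 0.0196 + 0.0169 = 0.2102
O = 0.1498 / √(0.1938 × 0.2102) = 0.1498 / 0.20183 = 0.7422

0.74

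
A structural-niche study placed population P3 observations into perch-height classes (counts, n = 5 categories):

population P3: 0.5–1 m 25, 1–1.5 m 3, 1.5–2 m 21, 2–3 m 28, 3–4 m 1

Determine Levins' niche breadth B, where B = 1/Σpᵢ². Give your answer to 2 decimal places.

3.27

Proportions for population P3 (n=78): 25/78=0.3205, 3/78=0.0385, 21/78=0.2692, 28/78=0.3590, 1/78=0.0128
Σpᵢ² = 0.3205² + 0.0385² + 0.2692² + 0.3590² + 0.0128² = 0.102720 + 0.001482 + 0.072469 + 0.128881 + 0.000164 = 0.305716
B = 1 / 0.305716 = 3.2710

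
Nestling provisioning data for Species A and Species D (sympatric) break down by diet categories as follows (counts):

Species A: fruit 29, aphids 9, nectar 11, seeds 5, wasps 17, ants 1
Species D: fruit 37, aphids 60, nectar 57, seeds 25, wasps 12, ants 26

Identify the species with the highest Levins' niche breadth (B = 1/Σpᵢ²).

Proportions for Species A (n=72): 29/72=0.4028, 9/72=0.1250, 11/72=0.1528, 5/72=0.0694, 17/72=0.2361, 1/72=0.0139
Proportions for Species D (n=217): 37/217=0.1705, 60/217=0.2765, 57/217=0.2627, 25/217=0.1152, 12/217=0.0553, 26/217=0.1198
Σp_Aᵢ² = 0.4028² + 0.1250² + 0.1528² + 0.0694² + 0.2361² + 0.0139² = 0.162248 + 0.015625 + 0.023348 + 0.004816 + 0.055743 + 0.000193 = 0.261973
B_A = 1 / 0.261973 = 3.8172
Σp_Dᵢ² = 0.1705² + 0.2765² + 0.2627² + 0.1152² + 0.0553² + 0.1198² = 0.029070 + 0.076452 + 0.069011 + 0.013271 + 0.003058 + 0.014352 = 0.205214
B_D = 1 / 0.205214 = 4.8730
Highest B → broadest niche (most generalist): Species D (B = 4.87).

Species D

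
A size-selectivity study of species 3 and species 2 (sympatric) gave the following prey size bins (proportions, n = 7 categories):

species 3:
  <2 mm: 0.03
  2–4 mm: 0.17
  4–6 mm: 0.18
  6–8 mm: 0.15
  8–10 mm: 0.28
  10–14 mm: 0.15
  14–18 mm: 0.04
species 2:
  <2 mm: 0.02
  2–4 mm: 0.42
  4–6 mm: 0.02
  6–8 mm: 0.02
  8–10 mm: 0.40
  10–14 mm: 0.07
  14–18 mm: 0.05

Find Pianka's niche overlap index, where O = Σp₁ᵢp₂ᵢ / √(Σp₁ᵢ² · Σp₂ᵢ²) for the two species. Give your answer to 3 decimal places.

Σ p₁ᵢp₂ᵢ = 0.0006 + 0.0714 + 0.0036 + 0.0030 + 0.1120 + 0.0105 + 0.0020 = 0.2031
Σp_1ᵢ² = 0.03² + 0.17² + 0.18² + 0.15² + 0.28² + 0.15² + 0.04² = 0.0009 + 0.0289 + 0.0324 + 0.0225 + 0.0784 + 0.0225 + 0.0016 = 0.1872
Σp_2ᵢ² = 0.02² + 0.42² + 0.02² + 0.02² + 0.40² + 0.07² + 0.05² = 0.0004 + 0.1764 + 0.0004 + 0.0004 + 0.1600 + 0.0049 + 0.0025 = 0.3450
O = 0.2031 / √(0.1872 × 0.3450) = 0.2031 / 0.254134 = 0.79918

0.799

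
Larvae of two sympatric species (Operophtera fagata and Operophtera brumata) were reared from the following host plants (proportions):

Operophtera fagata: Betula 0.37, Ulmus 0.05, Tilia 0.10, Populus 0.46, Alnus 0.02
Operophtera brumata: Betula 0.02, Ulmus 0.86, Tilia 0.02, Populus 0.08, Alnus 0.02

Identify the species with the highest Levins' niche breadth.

Σp_fagaᵢ² = 0.37² + 0.05² + 0.10² + 0.46² + 0.02² = 0.1369 + 0.0025 + 0.0100 + 0.2116 + 0.0004 = 0.3614
B_faga = 1 / 0.3614 = 2.7670
Σp_brumᵢ² = 0.02² + 0.86² + 0.02² + 0.08² + 0.02² = 0.0004 + 0.7396 + 0.0004 + 0.0064 + 0.0004 = 0.7472
B_brum = 1 / 0.7472 = 1.3383
Highest B → broadest niche (most generalist): Operophtera fagata (B = 2.77).

Operophtera fagata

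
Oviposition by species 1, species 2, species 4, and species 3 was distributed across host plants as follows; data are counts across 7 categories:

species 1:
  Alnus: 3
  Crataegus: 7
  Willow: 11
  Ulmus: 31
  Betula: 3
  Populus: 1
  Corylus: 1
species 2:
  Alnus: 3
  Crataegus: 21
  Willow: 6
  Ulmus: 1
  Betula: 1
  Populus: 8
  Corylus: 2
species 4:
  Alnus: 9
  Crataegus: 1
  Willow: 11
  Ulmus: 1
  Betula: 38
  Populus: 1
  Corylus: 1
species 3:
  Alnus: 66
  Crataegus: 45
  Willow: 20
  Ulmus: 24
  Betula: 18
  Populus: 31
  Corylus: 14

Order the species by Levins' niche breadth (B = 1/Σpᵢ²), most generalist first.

Proportions for species 1 (n=57): 3/57=0.0526, 7/57=0.1228, 11/57=0.1930, 31/57=0.5439, 3/57=0.0526, 1/57=0.0175, 1/57=0.0175
Proportions for species 2 (n=42): 3/42=0.0714, 21/42=0.5000, 6/42=0.1429, 1/42=0.0238, 1/42=0.0238, 8/42=0.1905, 2/42=0.0476
Proportions for species 4 (n=62): 9/62=0.1452, 1/62=0.0161, 11/62=0.1774, 1/62=0.0161, 38/62=0.6129, 1/62=0.0161, 1/62=0.0161
Proportions for species 3 (n=218): 66/218=0.3028, 45/218=0.2064, 20/218=0.0917, 24/218=0.1101, 18/218=0.0826, 31/218=0.1422, 14/218=0.0642
Σp_1ᵢ² = 0.0526² + 0.1228² + 0.1930² + 0.5439² + 0.0526² + 0.0175² + 0.0175² = 0.002767 + 0.015080 + 0.037249 + 0.295827 + 0.002767 + 0.000306 + 0.000306 = 0.354302
B_1 = 1 / 0.354302 = 2.8225
Σp_2ᵢ² = 0.0714² + 0.5000² + 0.1429² + 0.0238² + 0.0238² + 0.1905² + 0.0476² = 0.005098 + 0.250000 + 0.020420 + 0.000566 + 0.000566 + 0.036290 + 0.002266 = 0.315206
B_2 = 1 / 0.315206 = 3.1725
Σp_4ᵢ² = 0.1452² + 0.0161² + 0.1774² + 0.0161² + 0.6129² + 0.0161² + 0.0161² = 0.021083 + 0.000259 + 0.031471 + 0.000259 + 0.375646 + 0.000259 + 0.000259 = 0.429236
B_4 = 1 / 0.429236 = 2.3297
Σp_3ᵢ² = 0.3028² + 0.2064² + 0.0917² + 0.1101² + 0.0826² + 0.1422² + 0.0642² = 0.091688 + 0.042601 + 0.008409 + 0.012122 + 0.006823 + 0.020221 + 0.004122 = 0.185986
B_3 = 1 / 0.185986 = 5.3767
Ranking by B (broadest → narrowest): species 3 (5.38) > species 2 (3.17) > species 1 (2.82) > species 4 (2.33)

species 3 > species 2 > species 1 > species 4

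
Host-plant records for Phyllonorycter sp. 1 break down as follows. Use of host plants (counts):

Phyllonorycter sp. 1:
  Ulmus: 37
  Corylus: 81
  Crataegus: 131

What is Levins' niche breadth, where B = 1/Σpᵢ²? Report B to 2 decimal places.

2.47

Proportions for Phyllonorycter sp. 1 (n=249): 37/249=0.1486, 81/249=0.3253, 131/249=0.5261
Σpᵢ² = 0.1486² + 0.3253² + 0.5261² = 0.022082 + 0.105820 + 0.276781 = 0.404683
B = 1 / 0.404683 = 2.4711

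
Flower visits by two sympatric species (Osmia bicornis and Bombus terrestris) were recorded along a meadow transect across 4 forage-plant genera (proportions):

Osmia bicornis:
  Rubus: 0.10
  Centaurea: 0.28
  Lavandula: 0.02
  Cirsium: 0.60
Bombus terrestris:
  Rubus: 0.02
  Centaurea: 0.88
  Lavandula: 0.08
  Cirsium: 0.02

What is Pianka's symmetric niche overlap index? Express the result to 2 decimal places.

0.44

Σ p₁ᵢp₂ᵢ = 0.0020 + 0.2464 + 0.0016 + 0.0120 = 0.2620
Σp_1ᵢ² = 0.10² + 0.28² + 0.02² + 0.60² = 0.0100 + 0.0784 + 0.0004 + 0.3600 = 0.4488
Σp_2ᵢ² = 0.02² + 0.88² + 0.08² + 0.02² = 0.0004 + 0.7744 + 0.0064 + 0.0004 = 0.7816
O = 0.2620 / √(0.4488 × 0.7816) = 0.2620 / 0.59227 = 0.4424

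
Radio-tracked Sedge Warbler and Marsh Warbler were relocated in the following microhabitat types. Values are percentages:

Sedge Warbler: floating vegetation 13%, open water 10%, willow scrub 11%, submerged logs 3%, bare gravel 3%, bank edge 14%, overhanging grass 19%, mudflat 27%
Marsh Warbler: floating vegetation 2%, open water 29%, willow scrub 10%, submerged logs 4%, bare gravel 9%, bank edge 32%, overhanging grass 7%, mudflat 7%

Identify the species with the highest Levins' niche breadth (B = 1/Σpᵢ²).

Convert percentages to proportions (divide by 100).
Σp_Sedgᵢ² = 0.13² + 0.10² + 0.11² + 0.03² + 0.03² + 0.14² + 0.19² + 0.27² = 0.0169 + 0.0100 + 0.0121 + 0.0009 + 0.0009 + 0.0196 + 0.0361 + 0.0729 = 0.1694
B_Sedg = 1 / 0.1694 = 5.9032
Σp_Marsᵢ² = 0.02² + 0.29² + 0.10² + 0.04² + 0.09² + 0.32² + 0.07² + 0.07² = 0.0004 + 0.0841 + 0.0100 + 0.0016 + 0.0081 + 0.1024 + 0.0049 + 0.0049 = 0.2164
B_Mars = 1 / 0.2164 = 4.6211
Highest B → broadest niche (most generalist): Sedge Warbler (B = 5.90).

Sedge Warbler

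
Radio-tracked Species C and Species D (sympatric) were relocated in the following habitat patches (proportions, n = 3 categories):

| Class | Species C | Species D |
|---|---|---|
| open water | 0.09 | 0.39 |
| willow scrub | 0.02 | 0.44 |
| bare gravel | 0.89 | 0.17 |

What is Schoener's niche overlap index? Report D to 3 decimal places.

0.280

Σ|p₁ᵢ − p₂ᵢ| = 0.30 + 0.42 + 0.72 = 1.44
D = 1 − ½ × 1.44 = 1 − 0.720 = 0.28000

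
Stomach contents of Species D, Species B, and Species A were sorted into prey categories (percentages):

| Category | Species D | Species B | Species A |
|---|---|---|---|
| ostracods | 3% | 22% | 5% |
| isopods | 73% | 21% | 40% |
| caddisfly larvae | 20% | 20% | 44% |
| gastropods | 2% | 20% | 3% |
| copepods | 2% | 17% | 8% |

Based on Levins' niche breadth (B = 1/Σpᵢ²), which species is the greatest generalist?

Convert percentages to proportions (divide by 100).
Σp_Dᵢ² = 0.03² + 0.73² + 0.20² + 0.02² + 0.02² = 0.0009 + 0.5329 + 0.0400 + 0.0004 + 0.0004 = 0.5746
B_D = 1 / 0.5746 = 1.7403
Σp_Bᵢ² = 0.22² + 0.21² + 0.20² + 0.20² + 0.17² = 0.0484 + 0.0441 + 0.0400 + 0.0400 + 0.0289 = 0.2014
B_B = 1 / 0.2014 = 4.9652
Σp_Aᵢ² = 0.05² + 0.40² + 0.44² + 0.03² + 0.08² = 0.0025 + 0.1600 + 0.1936 + 0.0009 + 0.0064 = 0.3634
B_A = 1 / 0.3634 = 2.7518
Highest B → broadest niche (most generalist): Species B (B = 4.97).

Species B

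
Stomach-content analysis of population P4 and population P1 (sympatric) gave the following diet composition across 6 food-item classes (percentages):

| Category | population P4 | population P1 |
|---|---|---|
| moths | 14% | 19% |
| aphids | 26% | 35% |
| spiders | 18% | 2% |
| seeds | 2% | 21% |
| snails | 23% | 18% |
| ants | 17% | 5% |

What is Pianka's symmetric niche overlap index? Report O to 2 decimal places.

0.80

Convert percentages to proportions (divide by 100).
Σ p₁ᵢp₂ᵢ = 0.0266 + 0.0910 + 0.0036 + 0.0042 + 0.0414 + 0.0085 = 0.1753
Σp_1ᵢ² = 0.14² + 0.26² + 0.18² + 0.02² + 0.23² + 0.17² = 0.0196 + 0.0676 + 0.0324 + 0.0004 + 0.0529 + 0.0289 = 0.2018
Σp_2ᵢ² = 0.19² + 0.35² + 0.02² + 0.21² + 0.18² + 0.05² = 0.0361 + 0.1225 + 0.0004 + 0.0441 + 0.0324 + 0.0025 = 0.2380
O = 0.1753 / √(0.2018 × 0.2380) = 0.1753 / 0.21915 = 0.7999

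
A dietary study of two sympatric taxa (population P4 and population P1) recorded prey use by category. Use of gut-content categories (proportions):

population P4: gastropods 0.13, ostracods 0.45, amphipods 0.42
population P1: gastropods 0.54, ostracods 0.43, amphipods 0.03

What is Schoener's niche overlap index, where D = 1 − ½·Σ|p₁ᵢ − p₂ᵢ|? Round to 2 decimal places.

0.59

Σ|p₁ᵢ − p₂ᵢ| = 0.41 + 0.02 + 0.39 = 0.82
D = 1 − ½ × 0.82 = 1 − 0.410 = 0.5900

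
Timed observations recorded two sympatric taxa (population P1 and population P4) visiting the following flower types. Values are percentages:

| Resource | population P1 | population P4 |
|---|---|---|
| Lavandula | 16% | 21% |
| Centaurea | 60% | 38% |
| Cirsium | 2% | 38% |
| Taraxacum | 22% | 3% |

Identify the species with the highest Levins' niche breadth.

Convert percentages to proportions (divide by 100).
Σp_P1ᵢ² = 0.16² + 0.60² + 0.02² + 0.22² = 0.0256 + 0.3600 + 0.0004 + 0.0484 = 0.4344
B_P1 = 1 / 0.4344 = 2.3020
Σp_P4ᵢ² = 0.21² + 0.38² + 0.38² + 0.03² = 0.0441 + 0.1444 + 0.1444 + 0.0009 = 0.3338
B_P4 = 1 / 0.3338 = 2.9958
Highest B → broadest niche (most generalist): population P4 (B = 3.00).

population P4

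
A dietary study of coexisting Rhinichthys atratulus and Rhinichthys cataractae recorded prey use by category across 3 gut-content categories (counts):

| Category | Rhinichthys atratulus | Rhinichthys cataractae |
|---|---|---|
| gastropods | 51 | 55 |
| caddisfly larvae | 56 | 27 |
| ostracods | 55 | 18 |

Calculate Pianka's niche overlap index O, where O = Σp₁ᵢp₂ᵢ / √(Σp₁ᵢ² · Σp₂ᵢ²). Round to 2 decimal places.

0.89

Proportions for Rhinichthys atratulus (n=162): 51/162=0.3148, 56/162=0.3457, 55/162=0.3395
Proportions for Rhinichthys cataractae (n=100): 55/100=0.5500, 27/100=0.2700, 18/100=0.1800
Σ p₁ᵢp₂ᵢ = 0.173140 + 0.093339 + 0.061110 = 0.327589
Σp_1ᵢ² = 0.3148² + 0.3457² + 0.3395² = 0.099099 + 0.119508 + 0.115260 = 0.333867
Σp_2ᵢ² = 0.5500² + 0.2700² + 0.1800² = 0.302500 + 0.072900 + 0.032400 = 0.407800
O = 0.327589 / √(0.333867 × 0.407800) = 0.327589 / 0.3689864 = 0.8878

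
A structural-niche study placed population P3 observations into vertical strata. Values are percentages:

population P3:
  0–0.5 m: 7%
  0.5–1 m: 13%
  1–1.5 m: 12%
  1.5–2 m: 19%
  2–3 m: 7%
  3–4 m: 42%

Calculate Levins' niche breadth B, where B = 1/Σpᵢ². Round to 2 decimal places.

3.94

Convert percentages to proportions (divide by 100).
Σpᵢ² = 0.07² + 0.13² + 0.12² + 0.19² + 0.07² + 0.42² = 0.0049 + 0.0169 + 0.0144 + 0.0361 + 0.0049 + 0.1764 = 0.2536
B = 1 / 0.2536 = 3.9432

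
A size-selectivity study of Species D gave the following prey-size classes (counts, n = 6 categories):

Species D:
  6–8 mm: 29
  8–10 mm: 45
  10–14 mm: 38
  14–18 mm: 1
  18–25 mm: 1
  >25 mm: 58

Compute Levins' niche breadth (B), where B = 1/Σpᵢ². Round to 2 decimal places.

Proportions for Species D (n=172): 29/172=0.1686, 45/172=0.2616, 38/172=0.2209, 1/172=0.0058, 1/172=0.0058, 58/172=0.3372
Σpᵢ² = 0.1686² + 0.2616² + 0.2209² + 0.0058² + 0.0058² + 0.3372² = 0.028426 + 0.068435 + 0.048797 + 0.000034 + 0.000034 + 0.113704 = 0.259430
B = 1 / 0.259430 = 3.8546

3.85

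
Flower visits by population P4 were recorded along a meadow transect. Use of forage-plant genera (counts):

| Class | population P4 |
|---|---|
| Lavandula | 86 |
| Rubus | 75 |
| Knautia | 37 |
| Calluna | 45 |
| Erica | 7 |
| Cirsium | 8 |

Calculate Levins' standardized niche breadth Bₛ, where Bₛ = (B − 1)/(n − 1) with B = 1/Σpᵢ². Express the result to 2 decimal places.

Proportions for population P4 (n=258): 86/258=0.3333, 75/258=0.2907, 37/258=0.1434, 45/258=0.1744, 7/258=0.0271, 8/258=0.0310
Σpᵢ² = 0.3333² + 0.2907² + 0.1434² + 0.1744² + 0.0271² + 0.0310² = 0.111089 + 0.084506 + 0.020564 + 0.030415 + 0.000734 + 0.000961 = 0.248269
B = 1 / 0.248269 = 4.0279
Bₛ = (B − 1)/(n − 1) = (4.0279 − 1)/(6 − 1) = 3.0279/5 = 0.6056

0.61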